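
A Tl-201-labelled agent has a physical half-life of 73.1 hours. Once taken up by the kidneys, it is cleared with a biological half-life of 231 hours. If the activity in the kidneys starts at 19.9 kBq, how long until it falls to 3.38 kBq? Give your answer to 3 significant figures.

142 hours

1/t_eff = 1/t_phys + 1/t_biol = 1/73.1 + 1/231 = 0.018009 per hour.
t_eff = 73.1 × 231 / (73.1 + 231) ≈ 55.528 hours.
n = log₂(19.9/3.38) ≈ 2.5577; t = 2.5577 × 55.528 ≈ 142.02 hours.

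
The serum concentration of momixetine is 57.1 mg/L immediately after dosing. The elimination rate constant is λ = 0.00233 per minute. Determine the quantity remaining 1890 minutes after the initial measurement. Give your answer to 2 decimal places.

t½ = ln 2 / λ = 0.69315 / 0.00233 ≈ 297.49 minutes.
Number of half-lives: n = 1890/297.49 ≈ 6.3532.
Remaining = 57.1 × (1/2)^6.3532 = 57.1 × 0.012232 ≈ 0.69845 mg/L.

0.70 mg/L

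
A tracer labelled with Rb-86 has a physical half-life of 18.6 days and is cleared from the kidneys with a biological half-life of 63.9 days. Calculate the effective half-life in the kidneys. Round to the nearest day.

14 days

1/t_eff = 1/t_phys + 1/t_biol = 1/18.6 + 1/63.9 = 0.069413 per day.
t_eff = 18.6 × 63.9 / (18.6 + 63.9) ≈ 14.407 days.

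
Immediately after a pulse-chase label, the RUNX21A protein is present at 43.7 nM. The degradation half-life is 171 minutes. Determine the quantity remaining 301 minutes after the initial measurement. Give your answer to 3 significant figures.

12.9 nM

Number of half-lives: n = 301/171 ≈ 1.7602.
Remaining = 43.7 × (1/2)^1.7602 = 43.7 × 0.2952 ≈ 12.9 nM.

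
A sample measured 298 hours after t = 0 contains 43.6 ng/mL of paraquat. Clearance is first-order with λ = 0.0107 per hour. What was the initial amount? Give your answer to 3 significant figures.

t½ = ln 2 / λ = 0.69315 / 0.0107 ≈ 64.78 hours.
Number of half-lives elapsed: n = 298/64.78 ≈ 4.6002.
A₀ = A × 2^n = 43.6 × 2^4.6002 = 43.6 × 24.254 ≈ 1057.5 ng/mL.

1060 ng/mL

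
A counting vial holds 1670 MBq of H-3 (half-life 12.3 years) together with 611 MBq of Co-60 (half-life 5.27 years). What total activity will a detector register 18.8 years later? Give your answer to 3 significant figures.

H-3: 1670 × (1/2)^(18.8/12.3) = 1670 × (1/2)^1.5285 ≈ 578.9 MBq.
Co-60: 611 × (1/2)^(18.8/5.27) = 611 × (1/2)^3.5674 ≈ 51.542 MBq.
Total = 578.9 + 51.542 ≈ 630.44 MBq.

630 MBq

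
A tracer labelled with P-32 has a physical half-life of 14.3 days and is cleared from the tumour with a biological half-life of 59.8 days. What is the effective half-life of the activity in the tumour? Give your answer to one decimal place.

11.5 days

1/t_eff = 1/t_phys + 1/t_biol = 1/14.3 + 1/59.8 = 0.086652 per day.
t_eff = 14.3 × 59.8 / (14.3 + 59.8) ≈ 11.54 days.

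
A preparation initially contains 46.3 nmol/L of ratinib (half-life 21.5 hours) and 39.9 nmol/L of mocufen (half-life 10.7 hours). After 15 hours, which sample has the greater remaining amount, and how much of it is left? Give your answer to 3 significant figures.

ratinib, 28.5 nmol/L

ratinib: 46.3 × (1/2)^0.69767 ≈ 28.547 nmol/L.
mocufen: 39.9 × (1/2)^1.4019 ≈ 15.1 nmol/L.
Ratinib has more remaining, at ≈ 28.547 nmol/L.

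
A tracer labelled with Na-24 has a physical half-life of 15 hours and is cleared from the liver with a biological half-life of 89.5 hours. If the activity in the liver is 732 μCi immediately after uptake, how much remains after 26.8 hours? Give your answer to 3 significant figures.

172 μCi

1/t_eff = 1/t_phys + 1/t_biol = 1/15 + 1/89.5 = 0.07784 per hour.
t_eff = 15 × 89.5 / (15 + 89.5) ≈ 12.847 hours.
Remaining = 732 × (1/2)^(26.8/12.847) = 732 × (1/2)^2.0861 ≈ 172.4 μCi.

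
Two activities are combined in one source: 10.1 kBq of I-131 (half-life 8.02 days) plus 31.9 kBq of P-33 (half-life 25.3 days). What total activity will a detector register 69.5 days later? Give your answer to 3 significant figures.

I-131: 10.1 × (1/2)^(69.5/8.02) = 10.1 × (1/2)^8.6658 ≈ 0.024868 kBq.
P-33: 31.9 × (1/2)^(69.5/25.3) = 31.9 × (1/2)^2.747 ≈ 4.7517 kBq.
Total = 0.024868 + 4.7517 ≈ 4.7766 kBq.

4.78 kBq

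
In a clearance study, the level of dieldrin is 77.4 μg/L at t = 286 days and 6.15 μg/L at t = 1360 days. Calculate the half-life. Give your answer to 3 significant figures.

Over Δt = 1360 − 286 = 1074 days, the level fell by a factor of 77.4/6.15 ≈ 12.585.
n = log₂(12.585) ≈ 3.6537 half-lives, so t½ = 1074/3.6537 ≈ 293.95 days.

294 days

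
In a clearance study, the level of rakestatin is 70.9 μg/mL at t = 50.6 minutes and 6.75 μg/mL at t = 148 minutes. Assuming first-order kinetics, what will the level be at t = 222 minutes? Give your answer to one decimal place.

1.1 μg/mL

Over Δt = 148 − 50.6 = 97.4 minutes, the level fell by a factor of 70.9/6.75 ≈ 10.504.
n = log₂(10.504) ≈ 3.3928 half-lives, so t½ = 97.4/3.3928 ≈ 28.708 minutes.
From t = 148 to t = 222: 6.75 × (1/2)^((222−148)/28.708) ≈ 1.1307 μg/mL.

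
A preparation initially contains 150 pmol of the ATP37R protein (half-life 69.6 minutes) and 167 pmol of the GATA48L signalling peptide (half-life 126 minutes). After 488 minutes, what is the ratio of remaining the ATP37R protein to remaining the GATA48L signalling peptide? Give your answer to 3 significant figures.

ATP37R protein: 150 × (1/2)^(488/69.6) = 150 × (1/2)^7.0115 ≈ 1.1626 pmol.
GATA48L signalling peptide: 167 × (1/2)^(488/126) = 167 × (1/2)^3.873 ≈ 11.398 pmol.
Ratio ≈ 1.1626 / 11.398 ≈ 0.102.

0.102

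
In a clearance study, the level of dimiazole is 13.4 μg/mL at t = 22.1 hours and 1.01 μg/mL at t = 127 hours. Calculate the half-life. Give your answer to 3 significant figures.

28.1 hours

Over Δt = 127 − 22.1 = 104.9 hours, the level fell by a factor of 13.4/1.01 ≈ 13.267.
n = log₂(13.267) ≈ 3.7298 half-lives, so t½ = 104.9/3.7298 ≈ 28.125 hours.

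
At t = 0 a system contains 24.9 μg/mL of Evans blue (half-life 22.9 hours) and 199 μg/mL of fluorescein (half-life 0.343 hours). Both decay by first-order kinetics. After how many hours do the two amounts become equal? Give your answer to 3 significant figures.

Set 24.9·(1/2)^(t/22.9) = 199·(1/2)^(t/0.343).
Taking log₂: log₂(24.9/199) = t·(1/22.9 − 1/0.343).
log₂(0.12513) = -2.9986; 1/22.9 − 1/0.343 = -2.8718.
t = -2.9986 / -2.8718 ≈ 1.0441 hours.

1.04 hours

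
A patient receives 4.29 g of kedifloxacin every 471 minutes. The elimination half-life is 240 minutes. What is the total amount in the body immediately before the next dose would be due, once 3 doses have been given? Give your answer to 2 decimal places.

The 3 doses were given 1413, 942, 471 minutes ago.
Total = 4.29·(1/2)^(1413/240) + 4.29·(1/2)^(942/240) + 4.29·(1/2)^(471/240)
      = 0.072467 + 0.28243 + 1.1007 ≈ 1.4556 g.

1.46 g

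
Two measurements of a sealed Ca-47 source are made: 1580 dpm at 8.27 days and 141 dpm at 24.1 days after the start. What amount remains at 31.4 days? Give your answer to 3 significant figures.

Over Δt = 24.1 − 8.27 = 15.83 days, the level fell by a factor of 1580/141 ≈ 11.206.
n = log₂(11.206) ≈ 3.4862 half-lives, so t½ = 15.83/3.4862 ≈ 4.5408 days.
From t = 24.1 to t = 31.4: 141 × (1/2)^((31.4−24.1)/4.5408) ≈ 46.267 dpm.

46.3 dpm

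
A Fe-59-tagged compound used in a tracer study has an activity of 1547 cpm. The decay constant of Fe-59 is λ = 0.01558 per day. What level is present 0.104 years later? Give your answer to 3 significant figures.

856 cpm

t½ = ln 2 / λ = 0.69315 / 0.01558 ≈ 44.49 days.
Convert the elapsed time: 0.104 years = 37.96 days.
Number of half-lives: n = 37.96/44.49 ≈ 0.85323.
Remaining = 1547 × (1/2)^0.85323 = 1547 × 0.55354 ≈ 856.33 cpm.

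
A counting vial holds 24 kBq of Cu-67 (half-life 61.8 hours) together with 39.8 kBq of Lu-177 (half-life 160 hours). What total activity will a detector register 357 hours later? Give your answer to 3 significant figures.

8.91 kBq

Cu-67: 24 × (1/2)^(357/61.8) = 24 × (1/2)^5.7767 ≈ 0.43778 kBq.
Lu-177: 39.8 × (1/2)^(357/160) = 39.8 × (1/2)^2.2313 ≈ 8.4764 kBq.
Total = 0.43778 + 8.4764 ≈ 8.9141 kBq.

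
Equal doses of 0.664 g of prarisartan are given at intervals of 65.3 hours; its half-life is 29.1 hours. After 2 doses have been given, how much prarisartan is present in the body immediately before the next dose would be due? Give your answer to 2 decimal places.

0.17 g

The 2 doses were given 130.6, 65.3 hours ago.
Total = 0.664·(1/2)^(130.6/29.1) + 0.664·(1/2)^(65.3/29.1)
      = 0.029591 + 0.14017 ≈ 0.16976 g.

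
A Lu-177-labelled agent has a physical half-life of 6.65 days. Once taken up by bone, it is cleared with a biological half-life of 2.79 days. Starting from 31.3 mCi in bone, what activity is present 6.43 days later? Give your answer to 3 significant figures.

3.24 mCi

1/t_eff = 1/t_phys + 1/t_biol = 1/6.65 + 1/2.79 = 0.5088 per day.
t_eff = 6.65 × 2.79 / (6.65 + 2.79) ≈ 1.9654 days.
Remaining = 31.3 × (1/2)^(6.43/1.9654) = 31.3 × (1/2)^3.2716 ≈ 3.2412 mCi.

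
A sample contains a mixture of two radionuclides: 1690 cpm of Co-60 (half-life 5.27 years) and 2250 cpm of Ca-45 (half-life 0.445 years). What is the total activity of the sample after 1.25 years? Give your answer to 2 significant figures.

Co-60: 1690 × (1/2)^(1.25/5.27) = 1690 × (1/2)^0.23719 ≈ 1433.8 cpm.
Ca-45: 2250 × (1/2)^(1.25/0.445) = 2250 × (1/2)^2.809 ≈ 321.06 cpm.
Total = 1433.8 + 321.06 ≈ 1754.9 cpm.

1800 cpm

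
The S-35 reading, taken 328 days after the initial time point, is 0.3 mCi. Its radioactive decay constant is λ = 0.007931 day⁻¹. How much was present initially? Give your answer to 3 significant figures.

t½ = ln 2 / λ = 0.69315 / 0.007931 ≈ 87.397 days.
Number of half-lives elapsed: n = 328/87.397 ≈ 3.753.
A₀ = A × 2^n = 0.3 × 2^3.753 = 0.3 × 13.482 ≈ 4.0447 mCi.

4.04 mCi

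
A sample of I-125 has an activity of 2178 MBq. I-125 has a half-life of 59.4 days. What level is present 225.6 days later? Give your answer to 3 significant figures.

157 MBq

Number of half-lives: n = 225.6/59.4 ≈ 3.798.
Remaining = 2178 × (1/2)^3.798 = 2178 × 0.071894 ≈ 156.59 MBq.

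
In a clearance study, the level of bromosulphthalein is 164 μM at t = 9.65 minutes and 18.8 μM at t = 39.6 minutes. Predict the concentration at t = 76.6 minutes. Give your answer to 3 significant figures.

Over Δt = 39.6 − 9.65 = 29.95 minutes, the level fell by a factor of 164/18.8 ≈ 8.7234.
n = log₂(8.7234) ≈ 3.1249 half-lives, so t½ = 29.95/3.1249 ≈ 9.5843 minutes.
From t = 39.6 to t = 76.6: 18.8 × (1/2)^((76.6−39.6)/9.5843) ≈ 1.2943 μM.

1.29 μM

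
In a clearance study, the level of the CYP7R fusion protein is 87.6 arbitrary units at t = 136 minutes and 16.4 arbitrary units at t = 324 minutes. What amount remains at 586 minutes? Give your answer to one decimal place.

1.6 arbitrary units

Over Δt = 324 − 136 = 188 minutes, the level fell by a factor of 87.6/16.4 ≈ 5.3415.
n = log₂(5.3415) ≈ 2.4172 half-lives, so t½ = 188/2.4172 ≈ 77.775 minutes.
From t = 324 to t = 586: 16.4 × (1/2)^((586−324)/77.775) ≈ 1.5877 arbitrary units.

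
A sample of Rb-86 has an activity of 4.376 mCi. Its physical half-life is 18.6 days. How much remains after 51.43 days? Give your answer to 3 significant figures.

Number of half-lives: n = 51.43/18.6 ≈ 2.7651.
Remaining = 4.376 × (1/2)^2.7651 = 4.376 × 0.14711 ≈ 0.64374 mCi.

0.644 mCi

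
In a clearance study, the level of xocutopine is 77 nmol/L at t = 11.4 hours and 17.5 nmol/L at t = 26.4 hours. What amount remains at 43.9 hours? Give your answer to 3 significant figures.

Over Δt = 26.4 − 11.4 = 15 hours, the level fell by a factor of 77/17.5 ≈ 4.4.
n = log₂(4.4) ≈ 2.1375 half-lives, so t½ = 15/2.1375 ≈ 7.0175 hours.
From t = 26.4 to t = 43.9: 17.5 × (1/2)^((43.9−26.4)/7.0175) ≈ 3.107 nmol/L.

3.11 nmol/L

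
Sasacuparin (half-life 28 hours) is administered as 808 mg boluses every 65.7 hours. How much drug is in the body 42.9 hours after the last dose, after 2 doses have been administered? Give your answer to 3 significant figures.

The 2 doses were given 108.6, 42.9 hours ago.
Total = 808·(1/2)^(108.6/28) + 808·(1/2)^(42.9/28)
      = 54.934 + 279.38 ≈ 334.31 mg.

334 mg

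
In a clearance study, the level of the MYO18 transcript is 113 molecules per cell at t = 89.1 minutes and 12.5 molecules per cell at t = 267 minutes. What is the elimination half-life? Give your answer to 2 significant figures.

56 minutes

Over Δt = 267 − 89.1 = 177.9 minutes, the level fell by a factor of 113/12.5 ≈ 9.04.
n = log₂(9.04) ≈ 3.1763 half-lives, so t½ = 177.9/3.1763 ≈ 56.008 minutes.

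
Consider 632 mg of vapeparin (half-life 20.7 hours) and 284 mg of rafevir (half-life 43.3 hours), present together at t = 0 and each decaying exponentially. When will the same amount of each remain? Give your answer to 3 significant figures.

45.8 hours

Set 632·(1/2)^(t/20.7) = 284·(1/2)^(t/43.3).
Taking log₂: log₂(632/284) = t·(1/20.7 − 1/43.3).
log₂(2.2254) = 1.154; 1/20.7 − 1/43.3 = 0.025214.
t = 1.154 / 0.025214 ≈ 45.769 hours.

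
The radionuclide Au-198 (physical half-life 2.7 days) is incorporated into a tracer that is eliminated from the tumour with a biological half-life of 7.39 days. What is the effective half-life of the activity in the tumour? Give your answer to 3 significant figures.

1/t_eff = 1/t_phys + 1/t_biol = 1/2.7 + 1/7.39 = 0.50569 per day.
t_eff = 2.7 × 7.39 / (2.7 + 7.39) ≈ 1.9775 days.

1.98 days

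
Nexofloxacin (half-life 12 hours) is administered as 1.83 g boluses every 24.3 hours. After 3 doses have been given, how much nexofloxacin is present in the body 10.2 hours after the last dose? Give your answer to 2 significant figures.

1.3 g

The 3 doses were given 58.8, 34.5, 10.2 hours ago.
Total = 1.83·(1/2)^(58.8/12) + 1.83·(1/2)^(34.5/12) + 1.83·(1/2)^(10.2/12)
      = 0.061292 + 0.24945 + 1.0153 ≈ 1.326 g.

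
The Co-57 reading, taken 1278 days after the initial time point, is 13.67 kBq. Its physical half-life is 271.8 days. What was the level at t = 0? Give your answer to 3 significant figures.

Number of half-lives elapsed: n = 1278/271.8 ≈ 4.702.
A₀ = A × 2^n = 13.67 × 2^4.702 = 13.67 × 26.028 ≈ 355.8 kBq.

356 kBq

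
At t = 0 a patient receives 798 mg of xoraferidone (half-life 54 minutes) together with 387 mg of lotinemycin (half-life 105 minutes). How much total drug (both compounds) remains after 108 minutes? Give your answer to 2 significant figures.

xoraferidone: 798 × (1/2)^(108/54) = 798 × (1/2)^2 ≈ 199.5 mg.
lotinemycin: 387 × (1/2)^(108/105) = 387 × (1/2)^1.0286 ≈ 189.71 mg.
Total = 199.5 + 189.71 ≈ 389.21 mg.

390 mg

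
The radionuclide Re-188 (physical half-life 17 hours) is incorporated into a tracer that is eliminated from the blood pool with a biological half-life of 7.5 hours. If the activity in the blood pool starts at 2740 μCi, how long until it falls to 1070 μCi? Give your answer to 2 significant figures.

7.1 hours

1/t_eff = 1/t_phys + 1/t_biol = 1/17 + 1/7.5 = 0.19216 per hour.
t_eff = 17 × 7.5 / (17 + 7.5) ≈ 5.2041 hours.
n = log₂(2740/1070) ≈ 1.3566; t = 1.3566 × 5.2041 ≈ 7.0597 hours.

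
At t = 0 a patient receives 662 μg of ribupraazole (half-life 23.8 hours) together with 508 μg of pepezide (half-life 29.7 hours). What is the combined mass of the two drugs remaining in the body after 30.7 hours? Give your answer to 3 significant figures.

519 μg

ribupraazole: 662 × (1/2)^(30.7/23.8) = 662 × (1/2)^1.2899 ≈ 270.74 μg.
pepezide: 508 × (1/2)^(30.7/29.7) = 508 × (1/2)^1.0337 ≈ 248.14 μg.
Total = 270.74 + 248.14 ≈ 518.88 μg.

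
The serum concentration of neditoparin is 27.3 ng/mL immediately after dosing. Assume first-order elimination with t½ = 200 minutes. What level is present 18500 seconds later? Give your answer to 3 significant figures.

9.38 ng/mL

Convert the elapsed time: 18500 seconds = 308.333 minutes.
Number of half-lives: n = 308.333/200 ≈ 1.5417.
Remaining = 27.3 × (1/2)^1.5417 = 27.3 × 0.34349 ≈ 9.3772 ng/mL.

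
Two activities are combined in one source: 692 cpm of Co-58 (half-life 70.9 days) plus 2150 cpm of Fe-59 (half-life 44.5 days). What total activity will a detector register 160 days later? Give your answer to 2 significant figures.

Co-58: 692 × (1/2)^(160/70.9) = 692 × (1/2)^2.2567 ≈ 144.8 cpm.
Fe-59: 2150 × (1/2)^(160/44.5) = 2150 × (1/2)^3.5955 ≈ 177.86 cpm.
Total = 144.8 + 177.86 ≈ 322.66 cpm.

320 cpm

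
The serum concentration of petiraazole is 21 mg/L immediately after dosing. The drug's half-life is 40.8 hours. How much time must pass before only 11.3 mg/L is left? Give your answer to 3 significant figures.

36.5 hours

Fraction remaining = 11.3/21 ≈ 0.5381.
n = log₂(21/11.3) = ln(1.8584)/ln 2 ≈ 0.89407 half-lives.
t = n × t½ = 0.89407 × 40.8 ≈ 36.478 hours.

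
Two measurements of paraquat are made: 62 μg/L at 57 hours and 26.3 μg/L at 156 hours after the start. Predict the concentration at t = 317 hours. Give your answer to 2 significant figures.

Over Δt = 156 − 57 = 99 hours, the level fell by a factor of 62/26.3 ≈ 2.3574.
n = log₂(2.3574) ≈ 1.2372 half-lives, so t½ = 99/1.2372 ≈ 80.019 hours.
From t = 156 to t = 317: 26.3 × (1/2)^((317−156)/80.019) ≈ 6.5204 μg/L.

6.5 μg/L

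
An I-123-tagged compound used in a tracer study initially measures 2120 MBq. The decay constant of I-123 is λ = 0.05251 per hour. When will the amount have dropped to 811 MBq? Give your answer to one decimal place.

t½ = ln 2 / λ = 0.69315 / 0.05251 ≈ 13.2 hours.
Fraction remaining = 811/2120 ≈ 0.38255.
n = log₂(2120/811) = ln(2.6141)/ln 2 ≈ 1.3863 half-lives.
t = n × t½ = 1.3863 × 13.2 ≈ 18.299 hours.

18.3 hours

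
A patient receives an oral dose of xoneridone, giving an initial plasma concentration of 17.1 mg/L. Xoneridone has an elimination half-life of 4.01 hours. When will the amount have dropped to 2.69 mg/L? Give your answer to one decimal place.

10.7 hours

Fraction remaining = 2.69/17.1 ≈ 0.15731.
n = log₂(17.1/2.69) = ln(6.3569)/ln 2 ≈ 2.6683 half-lives.
t = n × t½ = 2.6683 × 4.01 ≈ 10.7 hours.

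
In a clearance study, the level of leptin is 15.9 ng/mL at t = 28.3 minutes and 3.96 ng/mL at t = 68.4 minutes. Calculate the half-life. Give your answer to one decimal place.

20.0 minutes

Over Δt = 68.4 − 28.3 = 40.1 minutes, the level fell by a factor of 15.9/3.96 ≈ 4.0152.
n = log₂(4.0152) ≈ 2.0055 half-lives, so t½ = 40.1/2.0055 ≈ 19.995 minutes.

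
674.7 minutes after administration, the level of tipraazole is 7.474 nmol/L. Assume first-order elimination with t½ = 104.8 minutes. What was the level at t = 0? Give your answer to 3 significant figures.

Number of half-lives elapsed: n = 674.7/104.8 ≈ 6.438.
A₀ = A × 2^n = 7.474 × 2^6.438 = 7.474 × 86.701 ≈ 648 nmol/L.

648 nmol/L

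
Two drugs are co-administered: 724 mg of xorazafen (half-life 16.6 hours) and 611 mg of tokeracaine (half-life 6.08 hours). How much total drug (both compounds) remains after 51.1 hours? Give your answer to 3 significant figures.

87.5 mg

xorazafen: 724 × (1/2)^(51.1/16.6) = 724 × (1/2)^3.0783 ≈ 85.718 mg.
tokeracaine: 611 × (1/2)^(51.1/6.08) = 611 × (1/2)^8.4046 ≈ 1.803 mg.
Total = 85.718 + 1.803 ≈ 87.521 mg.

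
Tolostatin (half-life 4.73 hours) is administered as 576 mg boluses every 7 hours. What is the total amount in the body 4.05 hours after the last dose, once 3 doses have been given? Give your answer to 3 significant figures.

The 3 doses were given 18.05, 11.05, 4.05 hours ago.
Total = 576·(1/2)^(18.05/4.73) + 576·(1/2)^(11.05/4.73) + 576·(1/2)^(4.05/4.73)
      = 40.895 + 114.07 + 318.18 ≈ 473.14 mg.

473 mg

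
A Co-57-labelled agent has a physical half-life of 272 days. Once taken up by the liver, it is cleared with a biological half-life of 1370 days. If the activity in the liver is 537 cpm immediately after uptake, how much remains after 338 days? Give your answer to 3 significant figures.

1/t_eff = 1/t_phys + 1/t_biol = 1/272 + 1/1370 = 0.0044064 per day.
t_eff = 272 × 1370 / (272 + 1370) ≈ 226.94 days.
Remaining = 537 × (1/2)^(338/226.94) = 537 × (1/2)^1.4894 ≈ 191.26 cpm.

191 cpm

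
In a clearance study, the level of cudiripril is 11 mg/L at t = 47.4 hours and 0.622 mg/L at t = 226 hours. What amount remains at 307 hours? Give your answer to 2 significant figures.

Over Δt = 226 − 47.4 = 178.6 hours, the level fell by a factor of 11/0.622 ≈ 17.685.
n = log₂(17.685) ≈ 4.1444 half-lives, so t½ = 178.6/4.1444 ≈ 43.094 hours.
From t = 226 to t = 307: 0.622 × (1/2)^((307−226)/43.094) ≈ 0.16903 mg/L.

0.17 mg/L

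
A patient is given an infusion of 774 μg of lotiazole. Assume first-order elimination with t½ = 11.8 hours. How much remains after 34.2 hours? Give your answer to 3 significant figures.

104 μg

Number of half-lives: n = 34.2/11.8 ≈ 2.8983.
Remaining = 774 × (1/2)^2.8983 = 774 × 0.13413 ≈ 103.82 μg.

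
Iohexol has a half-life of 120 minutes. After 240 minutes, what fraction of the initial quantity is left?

0.25

n = 240/120 ≈ 2 half-lives.
Fraction remaining = (1/2)^2 ≈ 0.25.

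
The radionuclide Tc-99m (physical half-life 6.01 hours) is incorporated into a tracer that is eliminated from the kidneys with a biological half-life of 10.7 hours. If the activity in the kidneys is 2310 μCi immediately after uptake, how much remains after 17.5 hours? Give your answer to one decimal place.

1/t_eff = 1/t_phys + 1/t_biol = 1/6.01 + 1/10.7 = 0.25985 per hour.
t_eff = 6.01 × 10.7 / (6.01 + 10.7) ≈ 3.8484 hours.
Remaining = 2310 × (1/2)^(17.5/3.8484) = 2310 × (1/2)^4.5473 ≈ 98.794 μCi.

98.8 μCi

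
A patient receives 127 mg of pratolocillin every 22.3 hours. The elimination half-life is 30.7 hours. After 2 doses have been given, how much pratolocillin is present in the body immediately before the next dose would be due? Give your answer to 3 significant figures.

The 2 doses were given 44.6, 22.3 hours ago.
Total = 127·(1/2)^(44.6/30.7) + 127·(1/2)^(22.3/30.7)
      = 46.396 + 76.761 ≈ 123.16 mg.

123 mg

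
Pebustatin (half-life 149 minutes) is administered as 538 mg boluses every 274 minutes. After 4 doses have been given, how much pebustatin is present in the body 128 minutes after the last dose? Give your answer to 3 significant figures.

The 4 doses were given 950, 676, 402, 128 minutes ago.
Total = 538·(1/2)^(950/149) + 538·(1/2)^(676/149) + 538·(1/2)^(402/149) + 538·(1/2)^(128/149)
      = 6.4783 + 23.176 + 82.91 + 296.61 ≈ 409.17 mg.

409 mg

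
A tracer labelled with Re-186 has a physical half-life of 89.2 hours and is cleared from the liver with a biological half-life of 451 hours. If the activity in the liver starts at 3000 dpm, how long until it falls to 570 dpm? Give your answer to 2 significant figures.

1/t_eff = 1/t_phys + 1/t_biol = 1/89.2 + 1/451 = 0.013428 per hour.
t_eff = 89.2 × 451 / (89.2 + 451) ≈ 74.471 hours.
n = log₂(3000/570) ≈ 2.3959; t = 2.3959 × 74.471 ≈ 178.43 hours.

180 hours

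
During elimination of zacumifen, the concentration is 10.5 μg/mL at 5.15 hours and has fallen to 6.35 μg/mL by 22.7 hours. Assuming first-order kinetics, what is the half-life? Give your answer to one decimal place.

Over Δt = 22.7 − 5.15 = 17.55 hours, the level fell by a factor of 10.5/6.35 ≈ 1.6535.
n = log₂(1.6535) ≈ 0.72556 half-lives, so t½ = 17.55/0.72556 ≈ 24.188 hours.

24.2 hours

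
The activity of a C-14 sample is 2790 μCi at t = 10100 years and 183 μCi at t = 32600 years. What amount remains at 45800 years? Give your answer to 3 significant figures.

37.0 μCi

Over Δt = 32600 − 10100 = 22500 years, the level fell by a factor of 2790/183 ≈ 15.246.
n = log₂(15.246) ≈ 3.9303 half-lives, so t½ = 22500/3.9303 ≈ 5724.7 years.
From t = 32600 to t = 45800: 183 × (1/2)^((45800−32600)/5724.7) ≈ 37.011 μCi.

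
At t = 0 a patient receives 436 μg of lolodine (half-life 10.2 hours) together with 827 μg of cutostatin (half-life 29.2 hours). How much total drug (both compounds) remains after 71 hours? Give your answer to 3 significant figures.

157 μg

lolodine: 436 × (1/2)^(71/10.2) = 436 × (1/2)^6.9608 ≈ 3.5001 μg.
cutostatin: 827 × (1/2)^(71/29.2) = 827 × (1/2)^2.4315 ≈ 153.3 μg.
Total = 3.5001 + 153.3 ≈ 156.8 μg.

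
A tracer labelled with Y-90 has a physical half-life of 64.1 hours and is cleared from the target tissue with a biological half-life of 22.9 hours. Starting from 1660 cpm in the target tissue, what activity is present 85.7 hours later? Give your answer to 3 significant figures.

1/t_eff = 1/t_phys + 1/t_biol = 1/64.1 + 1/22.9 = 0.059269 per hour.
t_eff = 64.1 × 22.9 / (64.1 + 22.9) ≈ 16.872 hours.
Remaining = 1660 × (1/2)^(85.7/16.872) = 1660 × (1/2)^5.0793 ≈ 49.099 cpm.

49.1 cpm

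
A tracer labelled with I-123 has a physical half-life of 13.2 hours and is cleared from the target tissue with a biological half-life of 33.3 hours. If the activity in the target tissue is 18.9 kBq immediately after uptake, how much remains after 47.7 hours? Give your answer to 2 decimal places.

1/t_eff = 1/t_phys + 1/t_biol = 1/13.2 + 1/33.3 = 0.10579 per hour.
t_eff = 13.2 × 33.3 / (13.2 + 33.3) ≈ 9.4529 hours.
Remaining = 18.9 × (1/2)^(47.7/9.4529) = 18.9 × (1/2)^5.0461 ≈ 0.57206 kBq.

0.57 kBq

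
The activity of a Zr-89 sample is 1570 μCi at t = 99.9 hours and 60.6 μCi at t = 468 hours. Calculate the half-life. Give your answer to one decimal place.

78.4 hours

Over Δt = 468 − 99.9 = 368.1 hours, the level fell by a factor of 1570/60.6 ≈ 25.908.
n = log₂(25.908) ≈ 4.6953 half-lives, so t½ = 368.1/4.6953 ≈ 78.397 hours.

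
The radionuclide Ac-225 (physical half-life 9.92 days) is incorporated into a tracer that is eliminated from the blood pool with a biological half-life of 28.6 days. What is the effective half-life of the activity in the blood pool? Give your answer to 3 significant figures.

7.37 days

1/t_eff = 1/t_phys + 1/t_biol = 1/9.92 + 1/28.6 = 0.13577 per day.
t_eff = 9.92 × 28.6 / (9.92 + 28.6) ≈ 7.3653 days.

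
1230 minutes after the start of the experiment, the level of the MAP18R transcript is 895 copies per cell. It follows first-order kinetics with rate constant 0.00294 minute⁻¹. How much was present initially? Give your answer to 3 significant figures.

t½ = ln 2 / λ = 0.69315 / 0.00294 ≈ 235.76 minutes.
Number of half-lives elapsed: n = 1230/235.76 ≈ 5.2171.
A₀ = A × 2^n = 895 × 2^5.2171 = 895 × 37.196 ≈ 33290 copies per cell.

33300 copies per cell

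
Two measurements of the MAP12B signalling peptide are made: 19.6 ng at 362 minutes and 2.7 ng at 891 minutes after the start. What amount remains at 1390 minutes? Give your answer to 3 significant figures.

Over Δt = 891 − 362 = 529 minutes, the level fell by a factor of 19.6/2.7 ≈ 7.2593.
n = log₂(7.2593) ≈ 2.8598 half-lives, so t½ = 529/2.8598 ≈ 184.98 minutes.
From t = 891 to t = 1390: 2.7 × (1/2)^((1390−891)/184.98) ≈ 0.41619 ng.

0.416 ng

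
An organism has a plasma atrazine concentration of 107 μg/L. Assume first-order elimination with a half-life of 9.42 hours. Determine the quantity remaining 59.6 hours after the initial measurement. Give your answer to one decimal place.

1.3 μg/L

Number of half-lives: n = 59.6/9.42 ≈ 6.327.
Remaining = 107 × (1/2)^6.327 = 107 × 0.012456 ≈ 1.3328 μg/L.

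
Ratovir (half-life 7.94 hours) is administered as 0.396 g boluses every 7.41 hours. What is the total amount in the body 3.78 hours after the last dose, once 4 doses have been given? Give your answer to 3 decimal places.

The 4 doses were given 26.01, 18.6, 11.19, 3.78 hours ago.
Total = 0.396·(1/2)^(26.01/7.94) + 0.396·(1/2)^(18.6/7.94) + 0.396·(1/2)^(11.19/7.94) + 0.396·(1/2)^(3.78/7.94)
      = 0.040886 + 0.078075 + 0.14909 + 0.2847 ≈ 0.55275 g.

0.553 g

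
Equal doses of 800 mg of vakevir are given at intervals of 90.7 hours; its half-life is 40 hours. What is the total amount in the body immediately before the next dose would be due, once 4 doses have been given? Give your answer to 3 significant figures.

The 4 doses were given 362.8, 272.1, 181.4, 90.7 hours ago.
Total = 800·(1/2)^(362.8/40) + 800·(1/2)^(272.1/40) + 800·(1/2)^(181.4/40) + 800·(1/2)^(90.7/40)
      = 1.4885 + 7.1669 + 34.508 + 166.15 ≈ 209.31 mg.

209 mg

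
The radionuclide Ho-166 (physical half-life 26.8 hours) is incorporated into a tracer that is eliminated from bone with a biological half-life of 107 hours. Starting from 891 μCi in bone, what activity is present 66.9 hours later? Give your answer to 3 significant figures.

1/t_eff = 1/t_phys + 1/t_biol = 1/26.8 + 1/107 = 0.046659 per hour.
t_eff = 26.8 × 107 / (26.8 + 107) ≈ 21.432 hours.
Remaining = 891 × (1/2)^(66.9/21.432) = 891 × (1/2)^3.1215 ≈ 102.38 μCi.

102 μCi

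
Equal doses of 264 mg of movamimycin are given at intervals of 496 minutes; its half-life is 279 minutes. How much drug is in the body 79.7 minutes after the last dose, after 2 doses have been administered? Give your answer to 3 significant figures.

280 mg

The 2 doses were given 575.7, 79.7 minutes ago.
Total = 264·(1/2)^(575.7/279) + 264·(1/2)^(79.7/279)
      = 63.161 + 216.58 ≈ 279.74 mg.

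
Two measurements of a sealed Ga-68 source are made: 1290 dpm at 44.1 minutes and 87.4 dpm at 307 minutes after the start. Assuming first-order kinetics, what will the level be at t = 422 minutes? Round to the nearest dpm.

Over Δt = 307 − 44.1 = 262.9 minutes, the level fell by a factor of 1290/87.4 ≈ 14.76.
n = log₂(14.76) ≈ 3.8836 half-lives, so t½ = 262.9/3.8836 ≈ 67.695 minutes.
From t = 307 to t = 422: 87.4 × (1/2)^((422−307)/67.695) ≈ 26.923 dpm.

27 dpm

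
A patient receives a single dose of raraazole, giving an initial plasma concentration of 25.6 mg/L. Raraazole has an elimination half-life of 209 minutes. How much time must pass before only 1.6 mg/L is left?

836 minutes

1.6/25.6 = 1/16, so 4 half-lives have elapsed.
t = 4 × 209 = 836 minutes.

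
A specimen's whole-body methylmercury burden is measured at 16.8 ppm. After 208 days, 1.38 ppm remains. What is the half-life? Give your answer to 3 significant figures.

57.7 days

A/A₀ = 1.38/16.8 ≈ 0.082143.
n = log₂(12.174) ≈ 3.6057 half-lives elapsed in 208 days.
t½ = 208/3.6057 ≈ 57.686 days.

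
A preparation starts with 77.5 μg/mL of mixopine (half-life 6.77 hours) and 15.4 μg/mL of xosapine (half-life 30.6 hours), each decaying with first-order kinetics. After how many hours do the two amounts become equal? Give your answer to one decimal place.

20.3 hours

Set 77.5·(1/2)^(t/6.77) = 15.4·(1/2)^(t/30.6).
Taking log₂: log₂(77.5/15.4) = t·(1/6.77 − 1/30.6).
log₂(5.0325) = 2.3313; 1/6.77 − 1/30.6 = 0.11503.
t = 2.3313 / 0.11503 ≈ 20.266 hours.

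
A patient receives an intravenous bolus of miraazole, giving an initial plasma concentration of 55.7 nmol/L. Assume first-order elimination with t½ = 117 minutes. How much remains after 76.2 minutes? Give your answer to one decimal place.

Number of half-lives: n = 76.2/117 ≈ 0.65128.
Remaining = 55.7 × (1/2)^0.65128 = 55.7 × 0.63671 ≈ 35.465 nmol/L.

35.5 nmol/L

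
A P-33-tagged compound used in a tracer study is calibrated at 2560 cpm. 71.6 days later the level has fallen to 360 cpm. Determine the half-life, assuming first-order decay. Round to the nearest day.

A/A₀ = 360/2560 ≈ 0.14062.
n = log₂(7.1111) ≈ 2.8301 half-lives elapsed in 71.6 days.
t½ = 71.6/2.8301 ≈ 25.3 days.

25 days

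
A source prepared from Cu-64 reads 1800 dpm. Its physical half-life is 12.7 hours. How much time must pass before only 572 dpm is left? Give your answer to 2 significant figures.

Fraction remaining = 572/1800 ≈ 0.31778.
n = log₂(1800/572) = ln(3.1469)/ln 2 ≈ 1.6539 half-lives.
t = n × t½ = 1.6539 × 12.7 ≈ 21.005 hours.

21 hours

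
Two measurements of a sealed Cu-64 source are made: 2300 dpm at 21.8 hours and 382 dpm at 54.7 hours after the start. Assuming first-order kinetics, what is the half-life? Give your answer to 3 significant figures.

12.7 hours

Over Δt = 54.7 − 21.8 = 32.9 hours, the level fell by a factor of 2300/382 ≈ 6.0209.
n = log₂(6.0209) ≈ 2.59 half-lives, so t½ = 32.9/2.59 ≈ 12.703 hours.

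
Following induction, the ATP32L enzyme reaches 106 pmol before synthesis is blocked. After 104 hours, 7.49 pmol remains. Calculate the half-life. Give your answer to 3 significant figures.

A/A₀ = 7.49/106 ≈ 0.07066.
n = log₂(14.152) ≈ 3.823 half-lives elapsed in 104 hours.
t½ = 104/3.823 ≈ 27.204 hours.

27.2 hours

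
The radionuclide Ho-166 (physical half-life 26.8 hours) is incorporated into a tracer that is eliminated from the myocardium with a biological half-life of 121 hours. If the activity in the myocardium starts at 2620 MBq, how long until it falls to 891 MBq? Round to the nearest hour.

1/t_eff = 1/t_phys + 1/t_biol = 1/26.8 + 1/121 = 0.045578 per hour.
t_eff = 26.8 × 121 / (26.8 + 121) ≈ 21.94 hours.
n = log₂(2620/891) ≈ 1.5561; t = 1.5561 × 21.94 ≈ 34.141 hours.

34 hours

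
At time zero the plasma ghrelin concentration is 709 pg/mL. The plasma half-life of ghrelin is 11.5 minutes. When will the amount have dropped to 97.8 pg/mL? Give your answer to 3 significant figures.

32.9 minutes

Fraction remaining = 97.8/709 ≈ 0.13794.
n = log₂(709/97.8) = ln(7.2495)/ln 2 ≈ 2.8579 half-lives.
t = n × t½ = 2.8579 × 11.5 ≈ 32.866 minutes.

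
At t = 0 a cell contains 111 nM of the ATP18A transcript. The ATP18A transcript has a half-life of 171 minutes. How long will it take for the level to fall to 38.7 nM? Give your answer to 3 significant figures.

Fraction remaining = 38.7/111 ≈ 0.34865.
n = log₂(111/38.7) = ln(2.8682)/ln 2 ≈ 1.5202 half-lives.
t = n × t½ = 1.5202 × 171 ≈ 259.95 minutes.

260 minutes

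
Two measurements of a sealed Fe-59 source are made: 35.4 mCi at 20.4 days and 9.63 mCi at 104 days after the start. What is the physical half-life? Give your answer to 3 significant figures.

44.5 days

Over Δt = 104 − 20.4 = 83.6 days, the level fell by a factor of 35.4/9.63 ≈ 3.676.
n = log₂(3.676) ≈ 1.8781 half-lives, so t½ = 83.6/1.8781 ≈ 44.512 days.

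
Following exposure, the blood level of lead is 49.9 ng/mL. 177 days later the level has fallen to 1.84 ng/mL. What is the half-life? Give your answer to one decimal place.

A/A₀ = 1.84/49.9 ≈ 0.036874.
n = log₂(27.12) ≈ 4.7613 half-lives elapsed in 177 days.
t½ = 177/4.7613 ≈ 37.175 days.

37.2 days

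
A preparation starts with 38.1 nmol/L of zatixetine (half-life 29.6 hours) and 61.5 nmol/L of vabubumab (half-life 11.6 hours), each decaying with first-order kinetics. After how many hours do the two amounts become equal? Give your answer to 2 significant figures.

13 hours

Set 38.1·(1/2)^(t/29.6) = 61.5·(1/2)^(t/11.6).
Taking log₂: log₂(38.1/61.5) = t·(1/29.6 − 1/11.6).
log₂(0.61951) = -0.6908; 1/29.6 − 1/11.6 = -0.052423.
t = -0.6908 / -0.052423 ≈ 13.177 hours.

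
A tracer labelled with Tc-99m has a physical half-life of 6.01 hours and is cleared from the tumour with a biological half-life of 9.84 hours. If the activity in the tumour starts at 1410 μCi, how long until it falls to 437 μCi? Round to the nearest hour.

1/t_eff = 1/t_phys + 1/t_biol = 1/6.01 + 1/9.84 = 0.26802 per hour.
t_eff = 6.01 × 9.84 / (6.01 + 9.84) ≈ 3.7311 hours.
n = log₂(1410/437) ≈ 1.69; t = 1.69 × 3.7311 ≈ 6.3056 hours.

6 hours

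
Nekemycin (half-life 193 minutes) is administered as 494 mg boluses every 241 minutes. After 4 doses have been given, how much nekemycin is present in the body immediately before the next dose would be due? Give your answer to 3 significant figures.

348 mg

The 4 doses were given 964, 723, 482, 241 minutes ago.
Total = 494·(1/2)^(964/193) + 494·(1/2)^(723/193) + 494·(1/2)^(482/193) + 494·(1/2)^(241/193)
      = 15.493 + 36.816 + 87.485 + 207.89 ≈ 347.68 mg.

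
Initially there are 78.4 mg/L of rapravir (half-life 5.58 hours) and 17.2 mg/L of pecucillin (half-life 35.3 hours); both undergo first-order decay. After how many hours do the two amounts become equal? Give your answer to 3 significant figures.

Set 78.4·(1/2)^(t/5.58) = 17.2·(1/2)^(t/35.3).
Taking log₂: log₂(78.4/17.2) = t·(1/5.58 − 1/35.3).
log₂(4.5581) = 2.1884; 1/5.58 − 1/35.3 = 0.15088.
t = 2.1884 / 0.15088 ≈ 14.504 hours.

14.5 hours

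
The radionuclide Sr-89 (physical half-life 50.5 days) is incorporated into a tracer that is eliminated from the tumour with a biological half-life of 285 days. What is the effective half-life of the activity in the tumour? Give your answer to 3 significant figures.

1/t_eff = 1/t_phys + 1/t_biol = 1/50.5 + 1/285 = 0.023311 per day.
t_eff = 50.5 × 285 / (50.5 + 285) ≈ 42.899 days.

42.9 days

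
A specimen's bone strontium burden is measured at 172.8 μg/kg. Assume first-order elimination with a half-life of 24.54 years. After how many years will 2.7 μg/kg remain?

147.24 years

2.7/172.8 = 1/64, so 6 half-lives have elapsed.
t = 6 × 24.54 = 147.24 years.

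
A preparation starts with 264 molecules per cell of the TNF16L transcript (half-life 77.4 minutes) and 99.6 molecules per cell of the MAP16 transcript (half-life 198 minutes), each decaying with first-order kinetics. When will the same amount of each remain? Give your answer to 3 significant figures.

Set 264·(1/2)^(t/77.4) = 99.6·(1/2)^(t/198).
Taking log₂: log₂(264/99.6) = t·(1/77.4 − 1/198).
log₂(2.6506) = 1.4063; 1/77.4 − 1/198 = 0.0078694.
t = 1.4063 / 0.0078694 ≈ 178.71 minutes.

179 minutes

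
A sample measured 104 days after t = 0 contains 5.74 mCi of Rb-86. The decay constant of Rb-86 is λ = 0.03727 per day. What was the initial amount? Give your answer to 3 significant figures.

277 mCi

t½ = ln 2 / λ = 0.69315 / 0.03727 ≈ 18.598 days.
Number of half-lives elapsed: n = 104/18.598 ≈ 5.592.
A₀ = A × 2^n = 5.74 × 2^5.592 = 5.74 × 48.235 ≈ 276.87 mCi.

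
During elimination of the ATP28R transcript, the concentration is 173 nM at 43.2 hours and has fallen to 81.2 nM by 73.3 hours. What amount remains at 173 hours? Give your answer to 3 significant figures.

6.63 nM

Over Δt = 73.3 − 43.2 = 30.1 hours, the level fell by a factor of 173/81.2 ≈ 2.1305.
n = log₂(2.1305) ≈ 1.0912 half-lives, so t½ = 30.1/1.0912 ≈ 27.584 hours.
From t = 73.3 to t = 173: 81.2 × (1/2)^((173−73.3)/27.584) ≈ 6.6298 nM.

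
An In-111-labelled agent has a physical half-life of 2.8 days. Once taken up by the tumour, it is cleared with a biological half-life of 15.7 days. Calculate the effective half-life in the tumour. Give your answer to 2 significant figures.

2.4 days

1/t_eff = 1/t_phys + 1/t_biol = 1/2.8 + 1/15.7 = 0.42084 per day.
t_eff = 2.8 × 15.7 / (2.8 + 15.7) ≈ 2.3762 days.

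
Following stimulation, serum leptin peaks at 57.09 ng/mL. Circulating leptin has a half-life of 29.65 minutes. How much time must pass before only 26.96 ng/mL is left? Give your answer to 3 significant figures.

32.1 minutes

Fraction remaining = 26.96/57.09 ≈ 0.47224.
n = log₂(57.09/26.96) = ln(2.1176)/ln 2 ≈ 1.0824 half-lives.
t = n × t½ = 1.0824 × 29.65 ≈ 32.094 minutes.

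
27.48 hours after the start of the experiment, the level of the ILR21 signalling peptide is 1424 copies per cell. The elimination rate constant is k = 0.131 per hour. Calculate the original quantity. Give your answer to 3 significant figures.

t½ = ln 2 / k = 0.69315 / 0.131 ≈ 5.2912 hours.
Number of half-lives elapsed: n = 27.48/5.2912 ≈ 5.1935.
A₀ = A × 2^n = 1424 × 2^5.1935 = 1424 × 36.594 ≈ 52110 copies per cell.

52100 copies per cell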